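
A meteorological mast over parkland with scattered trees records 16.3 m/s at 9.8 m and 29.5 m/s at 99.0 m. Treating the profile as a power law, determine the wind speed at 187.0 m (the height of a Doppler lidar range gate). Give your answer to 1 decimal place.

First find α: α = ln(V₂/V₁)/ln(z₂/z₁) = ln(29.5/16.3)/ln(99.0/9.8) = 0.59323/2.31274 = 0.2565
Extrapolate from 99.0 m to 187.0 m: V₃ = 29.5 × (187.0/99.0)^0.2565 = 29.5 × 1.1772 = 34.7272 m/s

34.7 m/s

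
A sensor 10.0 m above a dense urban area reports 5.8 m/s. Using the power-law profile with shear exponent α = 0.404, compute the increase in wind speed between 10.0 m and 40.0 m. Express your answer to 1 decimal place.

4.4 m/s

Power law: V₂ = V₁ · (z₂/z₁)^α = 5.8 × (4.0000)^0.404 = 10.1545 m/s
ΔV = 10.1545 − 5.8 = 4.3545 m/s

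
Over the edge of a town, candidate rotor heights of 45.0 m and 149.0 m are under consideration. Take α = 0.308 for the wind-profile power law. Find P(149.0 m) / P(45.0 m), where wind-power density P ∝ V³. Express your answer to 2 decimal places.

Speed ratio: V_B/V_A = (z_B/z_A)^α = (149.0/45.0)^0.308 = (3.3111)^0.308 = 1.44595
Power-density ratio: P_B/P_A = (V_B/V_A)³ = (1.44595)³ = 3.02312

3.02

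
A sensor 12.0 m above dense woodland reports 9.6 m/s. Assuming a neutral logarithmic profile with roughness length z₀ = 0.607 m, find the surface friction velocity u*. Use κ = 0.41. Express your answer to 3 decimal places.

Log law: V(z) = (u*/κ) · ln(z/z₀) ⇒ u* = κ · V / ln(z/z₀)
u* = 0.41 × 9.6 / ln(12.0/0.607) = 0.41 × 9.6 / 2.9841
   = 3.9360 / 2.9841 = 1.3190 m/s

u* ≈ 1.319 m/s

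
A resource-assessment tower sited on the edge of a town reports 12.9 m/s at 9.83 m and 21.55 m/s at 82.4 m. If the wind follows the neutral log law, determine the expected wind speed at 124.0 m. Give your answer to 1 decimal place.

Log law: V ∝ ln(z/z₀). From the pair, with r = V₁/V₂ = 0.59861,
ln z₀ = (ln z₁ − r·ln z₂)/(1 − r) = (2.2854 − 0.59861×4.4116)/0.40139 = -0.8853 → z₀ = 0.4126 m
V₃ = V₁ · ln(z₃/z₀)/ln(z₁/z₀) = 12.9 × 5.7056/3.1708 = 23.2127 m/s

23.2 m/s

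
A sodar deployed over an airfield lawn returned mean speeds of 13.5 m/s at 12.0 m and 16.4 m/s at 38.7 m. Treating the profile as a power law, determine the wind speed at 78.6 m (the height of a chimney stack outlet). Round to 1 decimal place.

First find α: α = ln(V₂/V₁)/ln(z₂/z₁) = ln(16.4/13.5)/ln(38.7/12.0) = 0.19459/1.17093 = 0.1662
Extrapolate from 38.7 m to 78.6 m: V₃ = 16.4 × (78.6/38.7)^0.1662 = 16.4 × 1.1250 = 18.4493 m/s

18.4 m/s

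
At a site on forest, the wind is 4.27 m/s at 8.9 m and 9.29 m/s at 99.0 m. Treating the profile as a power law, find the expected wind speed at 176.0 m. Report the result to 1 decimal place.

First find α: α = ln(V₂/V₁)/ln(z₂/z₁) = ln(9.29/4.27)/ln(99.0/8.9) = 0.77732/2.40907 = 0.3227
Extrapolate from 99.0 m to 176.0 m: V₃ = 9.29 × (176.0/99.0)^0.3227 = 9.29 × 1.2040 = 11.1852 m/s

11.2 m/s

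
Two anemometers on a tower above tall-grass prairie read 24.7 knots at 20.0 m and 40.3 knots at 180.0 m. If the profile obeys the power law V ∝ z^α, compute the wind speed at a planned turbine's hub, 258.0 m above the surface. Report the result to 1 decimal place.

43.7 knots

First find α: α = ln(V₂/V₁)/ln(z₂/z₁) = ln(40.3/24.7)/ln(180.0/20.0) = 0.48955/2.19722 = 0.2228
Extrapolate from 180.0 m to 258.0 m: V₃ = 40.3 × (258.0/180.0)^0.2228 = 40.3 × 1.0835 = 43.6656 knots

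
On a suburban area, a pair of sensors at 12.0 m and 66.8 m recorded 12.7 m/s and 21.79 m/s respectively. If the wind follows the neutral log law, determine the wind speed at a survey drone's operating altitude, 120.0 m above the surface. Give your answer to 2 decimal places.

24.89 m/s

Log law: V ∝ ln(z/z₀). From the pair, with r = V₁/V₂ = 0.58284,
ln z₀ = (ln z₁ − r·ln z₂)/(1 − r) = (2.4849 − 0.58284×4.2017)/0.41716 = 0.0863 → z₀ = 1.090 m
V₃ = V₁ · ln(z₃/z₀)/ln(z₁/z₀) = 12.7 × 4.7012/2.3986 = 24.8916 m/s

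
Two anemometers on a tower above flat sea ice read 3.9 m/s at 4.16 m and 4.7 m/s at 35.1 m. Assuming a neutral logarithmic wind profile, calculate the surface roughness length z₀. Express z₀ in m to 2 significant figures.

z₀ ≈ 0.00013 m

Log law: V(z) ∝ ln(z/z₀). With r = V₁/V₂ = 3.9/4.7 = 0.82979,
r · ln(z₂/z₀) = ln(z₁/z₀) ⇒ ln z₀ = (ln z₁ − r·ln z₂)/(1 − r)
ln z₀ = (1.42552 − 0.82979×3.55820) / 0.17021 = -8.9713
z₀ = exp(-8.9713) = 0.0001270 m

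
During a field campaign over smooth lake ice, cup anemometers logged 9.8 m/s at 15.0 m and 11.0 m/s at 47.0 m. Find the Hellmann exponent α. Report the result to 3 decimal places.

Power law: V₂/V₁ = (z₂/z₁)^α ⇒ α = ln(V₂/V₁) / ln(z₂/z₁)
α = ln(11.0/9.8) / ln(47.0/15.0) = ln(1.1224) / ln(3.1333)
  = 0.11551 / 1.14210 = 0.10114

α ≈ 0.101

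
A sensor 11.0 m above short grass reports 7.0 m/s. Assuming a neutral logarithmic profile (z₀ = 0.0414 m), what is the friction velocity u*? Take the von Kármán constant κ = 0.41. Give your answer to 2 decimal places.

u* ≈ 0.51 m/s

Log law: V(z) = (u*/κ) · ln(z/z₀) ⇒ u* = κ · V / ln(z/z₀)
u* = 0.41 × 7.0 / ln(11.0/0.0414) = 0.41 × 7.0 / 5.5824
   = 2.8700 / 5.5824 = 0.5141 m/s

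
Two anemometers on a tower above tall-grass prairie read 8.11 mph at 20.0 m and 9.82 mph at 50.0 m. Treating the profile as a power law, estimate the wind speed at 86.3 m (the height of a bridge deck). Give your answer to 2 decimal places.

11.01 mph

First find α: α = ln(V₂/V₁)/ln(z₂/z₁) = ln(9.82/8.11)/ln(50.0/20.0) = 0.19132/0.91629 = 0.2088
Extrapolate from 50.0 m to 86.3 m: V₃ = 9.82 × (86.3/50.0)^0.2088 = 9.82 × 1.1207 = 11.0054 mph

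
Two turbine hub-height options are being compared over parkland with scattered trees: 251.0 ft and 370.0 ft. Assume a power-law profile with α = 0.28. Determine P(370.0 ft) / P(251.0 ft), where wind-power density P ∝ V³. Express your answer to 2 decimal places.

1.39

Speed ratio: V_B/V_A = (z_B/z_A)^α = (370.0/251.0)^0.28 = (1.4741)^0.28 = 1.11478
Power-density ratio: P_B/P_A = (V_B/V_A)³ = (1.11478)³ = 1.38536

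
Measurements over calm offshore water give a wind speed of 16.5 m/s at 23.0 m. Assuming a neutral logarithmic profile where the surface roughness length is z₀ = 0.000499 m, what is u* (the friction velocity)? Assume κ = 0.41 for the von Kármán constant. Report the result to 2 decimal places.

u* ≈ 0.63 m/s

Log law: V(z) = (u*/κ) · ln(z/z₀) ⇒ u* = κ · V / ln(z/z₀)
u* = 0.41 × 16.5 / ln(23.0/0.000499) = 0.41 × 16.5 / 10.7384
   = 6.7650 / 10.7384 = 0.6300 m/s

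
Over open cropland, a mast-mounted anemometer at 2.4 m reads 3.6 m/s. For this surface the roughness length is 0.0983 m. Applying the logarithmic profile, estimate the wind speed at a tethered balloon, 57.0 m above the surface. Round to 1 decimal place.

Log law: V(z) ∝ ln(z/z₀), so V₂/V₁ = ln(z₂/z₀) / ln(z₁/z₀).
ln(57.0/0.0983) = 6.3628, ln(2.4/0.0983) = 3.1952
V₂ = 3.6 × 6.3628/3.1952 = 3.6 × 1.9914 = 7.1689 m/s

7.2 m/s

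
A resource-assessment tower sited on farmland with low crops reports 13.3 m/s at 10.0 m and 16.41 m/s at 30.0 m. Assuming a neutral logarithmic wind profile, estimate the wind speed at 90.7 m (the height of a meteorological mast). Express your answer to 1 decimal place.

Log law: V ∝ ln(z/z₀). From the pair, with r = V₁/V₂ = 0.81048,
ln z₀ = (ln z₁ − r·ln z₂)/(1 − r) = (2.3026 − 0.81048×3.4012)/0.18952 = -2.3957 → z₀ = 0.09111 m
V₃ = V₁ · ln(z₃/z₀)/ln(z₁/z₀) = 13.3 × 6.9032/4.6982 = 19.5419 m/s

19.5 m/s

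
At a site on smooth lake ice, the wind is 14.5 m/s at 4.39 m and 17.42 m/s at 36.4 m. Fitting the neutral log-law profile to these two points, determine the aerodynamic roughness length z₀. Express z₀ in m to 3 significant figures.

Log law: V(z) ∝ ln(z/z₀). With r = V₁/V₂ = 14.5/17.42 = 0.83238,
r · ln(z₂/z₀) = ln(z₁/z₀) ⇒ ln z₀ = (ln z₁ − r·ln z₂)/(1 − r)
ln z₀ = (1.47933 − 0.83238×3.59457) / 0.16762 = -9.0244
z₀ = exp(-9.0244) = 0.0001204 m

z₀ ≈ 0.000120 m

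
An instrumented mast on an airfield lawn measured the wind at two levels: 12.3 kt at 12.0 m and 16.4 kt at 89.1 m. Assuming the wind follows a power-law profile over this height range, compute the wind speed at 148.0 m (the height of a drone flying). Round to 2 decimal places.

First find α: α = ln(V₂/V₁)/ln(z₂/z₁) = ln(16.4/12.3)/ln(89.1/12.0) = 0.28768/2.00485 = 0.1435
Extrapolate from 89.1 m to 148.0 m: V₃ = 16.4 × (148.0/89.1)^0.1435 = 16.4 × 1.0755 = 17.6387 kt

17.64 kt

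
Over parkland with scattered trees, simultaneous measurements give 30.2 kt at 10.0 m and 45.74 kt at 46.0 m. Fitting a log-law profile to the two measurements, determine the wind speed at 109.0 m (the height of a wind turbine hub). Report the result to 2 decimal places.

Log law: V ∝ ln(z/z₀). From the pair, with r = V₁/V₂ = 0.66025,
ln z₀ = (ln z₁ − r·ln z₂)/(1 − r) = (2.3026 − 0.66025×3.8286)/0.33975 = -0.6631 → z₀ = 0.5152 m
V₃ = V₁ · ln(z₃/z₀)/ln(z₁/z₀) = 30.2 × 5.3545/2.9657 = 54.5250 kt

54.53 kt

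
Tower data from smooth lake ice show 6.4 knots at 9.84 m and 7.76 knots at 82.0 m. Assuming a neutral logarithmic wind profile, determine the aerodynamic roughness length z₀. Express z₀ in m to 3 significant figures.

z₀ ≈ 0.000457 m

Log law: V(z) ∝ ln(z/z₀). With r = V₁/V₂ = 6.4/7.76 = 0.82474,
r · ln(z₂/z₀) = ln(z₁/z₀) ⇒ ln z₀ = (ln z₁ − r·ln z₂)/(1 − r)
ln z₀ = (2.28646 − 0.82474×4.40672) / 0.17526 = -7.6913
z₀ = exp(-7.6913) = 0.0004568 m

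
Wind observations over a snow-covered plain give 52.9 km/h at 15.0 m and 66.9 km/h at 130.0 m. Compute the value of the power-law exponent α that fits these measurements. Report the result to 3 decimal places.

α ≈ 0.109

Power law: V₂/V₁ = (z₂/z₁)^α ⇒ α = ln(V₂/V₁) / ln(z₂/z₁)
α = ln(66.9/52.9) / ln(130.0/15.0) = ln(1.2647) / ln(8.6667)
  = 0.23480 / 2.15948 = 0.10873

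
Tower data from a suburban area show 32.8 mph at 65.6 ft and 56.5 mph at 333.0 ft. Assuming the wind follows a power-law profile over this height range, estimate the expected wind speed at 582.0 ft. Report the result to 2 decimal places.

First find α: α = ln(V₂/V₁)/ln(z₂/z₁) = ln(56.5/32.8)/ln(333.0/65.6) = 0.54381/1.62457 = 0.3347
Extrapolate from 333.0 ft to 582.0 ft: V₃ = 56.5 × (582.0/333.0)^0.3347 = 56.5 × 1.2055 = 68.1109 mph

68.11 mph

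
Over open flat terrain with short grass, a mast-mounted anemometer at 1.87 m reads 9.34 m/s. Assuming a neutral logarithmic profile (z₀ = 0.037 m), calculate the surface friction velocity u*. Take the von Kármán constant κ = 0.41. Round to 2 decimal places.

Log law: V(z) = (u*/κ) · ln(z/z₀) ⇒ u* = κ · V / ln(z/z₀)
u* = 0.41 × 9.34 / ln(1.87/0.037) = 0.41 × 9.34 / 3.9228
   = 3.8294 / 3.9228 = 0.9762 m/s

u* ≈ 0.98 m/s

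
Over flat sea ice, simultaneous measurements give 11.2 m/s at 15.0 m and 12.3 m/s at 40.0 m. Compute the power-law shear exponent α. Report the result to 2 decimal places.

Power law: V₂/V₁ = (z₂/z₁)^α ⇒ α = ln(V₂/V₁) / ln(z₂/z₁)
α = ln(12.3/11.2) / ln(40.0/15.0) = ln(1.0982) / ln(2.6667)
  = 0.09369 / 0.98083 = 0.09552

α ≈ 0.10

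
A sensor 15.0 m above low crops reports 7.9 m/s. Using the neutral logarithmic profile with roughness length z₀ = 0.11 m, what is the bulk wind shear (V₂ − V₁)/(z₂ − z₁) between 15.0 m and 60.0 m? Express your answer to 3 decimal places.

0.050 m/s/m

Log law: V₂ = V₁ · ln(z₂/z₀)/ln(z₁/z₀) = 7.9 × 6.3016/4.9153 = 10.1281 m/s
ΔV/Δz = (10.1281 − 7.9)/(60.0 − 15.0) = 2.2281/45.0000 = 0.04951 m/s/m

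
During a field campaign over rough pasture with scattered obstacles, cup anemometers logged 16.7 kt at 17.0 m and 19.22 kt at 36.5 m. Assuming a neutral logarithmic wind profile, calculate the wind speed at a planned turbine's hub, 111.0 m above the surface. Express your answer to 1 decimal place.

22.9 kt

Log law: V ∝ ln(z/z₀). From the pair, with r = V₁/V₂ = 0.86889,
ln z₀ = (ln z₁ − r·ln z₂)/(1 − r) = (2.8332 − 0.86889×3.5973)/0.13111 = -2.2305 → z₀ = 0.1075 m
V₃ = V₁ · ln(z₃/z₀)/ln(z₁/z₀) = 16.7 × 6.9400/5.0637 = 22.8881 kt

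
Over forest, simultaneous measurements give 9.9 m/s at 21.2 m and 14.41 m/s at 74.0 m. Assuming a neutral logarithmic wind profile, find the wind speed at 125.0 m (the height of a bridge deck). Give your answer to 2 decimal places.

Log law: V ∝ ln(z/z₀). From the pair, with r = V₁/V₂ = 0.68702,
ln z₀ = (ln z₁ − r·ln z₂)/(1 − r) = (3.0540 − 0.68702×4.3041)/0.31298 = 0.3100 → z₀ = 1.363 m
V₃ = V₁ · ln(z₃/z₀)/ln(z₁/z₀) = 9.9 × 4.5184/2.7440 = 16.3014 m/s

16.30 m/s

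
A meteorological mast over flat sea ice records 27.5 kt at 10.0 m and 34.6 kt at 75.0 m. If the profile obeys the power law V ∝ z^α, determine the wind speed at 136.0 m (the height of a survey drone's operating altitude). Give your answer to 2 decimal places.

37.03 kt

First find α: α = ln(V₂/V₁)/ln(z₂/z₁) = ln(34.6/27.5)/ln(75.0/10.0) = 0.22967/2.01490 = 0.1140
Extrapolate from 75.0 m to 136.0 m: V₃ = 34.6 × (136.0/75.0)^0.1140 = 34.6 × 1.0702 = 37.0287 kt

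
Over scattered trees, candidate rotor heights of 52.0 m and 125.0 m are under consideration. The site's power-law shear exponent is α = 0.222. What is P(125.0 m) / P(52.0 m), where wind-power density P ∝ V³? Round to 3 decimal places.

Speed ratio: V_B/V_A = (z_B/z_A)^α = (125.0/52.0)^0.222 = (2.4038)^0.222 = 1.21496
Power-density ratio: P_B/P_A = (V_B/V_A)³ = (1.21496)³ = 1.79343

1.793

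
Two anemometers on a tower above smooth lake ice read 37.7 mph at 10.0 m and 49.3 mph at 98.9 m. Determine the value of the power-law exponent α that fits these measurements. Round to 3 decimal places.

α ≈ 0.117

Power law: V₂/V₁ = (z₂/z₁)^α ⇒ α = ln(V₂/V₁) / ln(z₂/z₁)
α = ln(49.3/37.7) / ln(98.9/10.0) = ln(1.3077) / ln(9.8900)
  = 0.26826 / 2.29152 = 0.11707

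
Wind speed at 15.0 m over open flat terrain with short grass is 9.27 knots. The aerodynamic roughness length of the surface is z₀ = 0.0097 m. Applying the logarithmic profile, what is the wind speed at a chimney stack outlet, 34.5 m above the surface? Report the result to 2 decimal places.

Log law: V(z) ∝ ln(z/z₀), so V₂/V₁ = ln(z₂/z₀) / ln(z₁/z₀).
ln(34.5/0.0097) = 8.1766, ln(15.0/0.0097) = 7.3437
V₂ = 9.27 × 8.1766/7.3437 = 9.27 × 1.1134 = 10.3214 knots

10.32 knots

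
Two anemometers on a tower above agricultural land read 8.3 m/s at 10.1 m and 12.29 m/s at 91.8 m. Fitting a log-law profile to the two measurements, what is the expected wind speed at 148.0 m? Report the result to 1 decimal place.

13.2 m/s

Log law: V ∝ ln(z/z₀). From the pair, with r = V₁/V₂ = 0.67535,
ln z₀ = (ln z₁ − r·ln z₂)/(1 − r) = (2.3125 − 0.67535×4.5196)/0.32465 = -2.2786 → z₀ = 0.1024 m
V₃ = V₁ · ln(z₃/z₀)/ln(z₁/z₀) = 8.3 × 7.2758/4.5912 = 13.1534 m/s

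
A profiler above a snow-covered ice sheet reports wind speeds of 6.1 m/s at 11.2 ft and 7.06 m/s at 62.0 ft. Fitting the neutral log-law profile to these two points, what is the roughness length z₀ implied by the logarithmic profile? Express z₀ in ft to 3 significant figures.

z₀ ≈ 0.000212 ft

Log law: V(z) ∝ ln(z/z₀). With r = V₁/V₂ = 6.1/7.06 = 0.86402,
r · ln(z₂/z₀) = ln(z₁/z₀) ⇒ ln z₀ = (ln z₁ − r·ln z₂)/(1 − r)
ln z₀ = (2.41591 − 0.86402×4.12713) / 0.13598 = -8.4575
z₀ = exp(-8.4575) = 0.0002123 ft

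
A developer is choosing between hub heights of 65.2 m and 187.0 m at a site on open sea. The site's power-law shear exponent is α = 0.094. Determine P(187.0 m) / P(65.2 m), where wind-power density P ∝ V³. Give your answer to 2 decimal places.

1.35

Speed ratio: V_B/V_A = (z_B/z_A)^α = (187.0/65.2)^0.094 = (2.8681)^0.094 = 1.10411
Power-density ratio: P_B/P_A = (V_B/V_A)³ = (1.10411)³ = 1.34599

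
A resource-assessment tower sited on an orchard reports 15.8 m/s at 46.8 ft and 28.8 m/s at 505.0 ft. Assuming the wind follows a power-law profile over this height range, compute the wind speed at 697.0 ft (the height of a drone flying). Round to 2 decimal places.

First find α: α = ln(V₂/V₁)/ln(z₂/z₁) = ln(28.8/15.8)/ln(505.0/46.8) = 0.60037/2.37868 = 0.2524
Extrapolate from 505.0 ft to 697.0 ft: V₃ = 28.8 × (697.0/505.0)^0.2524 = 28.8 × 1.0847 = 31.2401 m/s

31.24 m/s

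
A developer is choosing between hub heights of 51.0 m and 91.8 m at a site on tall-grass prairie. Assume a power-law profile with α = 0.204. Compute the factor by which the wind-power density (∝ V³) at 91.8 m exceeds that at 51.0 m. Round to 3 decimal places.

1.433

Speed ratio: V_B/V_A = (z_B/z_A)^α = (91.8/51.0)^0.204 = (1.8000)^0.204 = 1.12739
Power-density ratio: P_B/P_A = (V_B/V_A)³ = (1.12739)³ = 1.43294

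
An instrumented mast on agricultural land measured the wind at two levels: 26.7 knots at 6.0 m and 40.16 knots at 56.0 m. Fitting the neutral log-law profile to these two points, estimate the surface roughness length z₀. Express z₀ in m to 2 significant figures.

Log law: V(z) ∝ ln(z/z₀). With r = V₁/V₂ = 26.7/40.16 = 0.66484,
r · ln(z₂/z₀) = ln(z₁/z₀) ⇒ ln z₀ = (ln z₁ − r·ln z₂)/(1 − r)
ln z₀ = (1.79176 − 0.66484×4.02535) / 0.33516 = -2.6389
z₀ = exp(-2.6389) = 0.07144 m

z₀ ≈ 0.071 m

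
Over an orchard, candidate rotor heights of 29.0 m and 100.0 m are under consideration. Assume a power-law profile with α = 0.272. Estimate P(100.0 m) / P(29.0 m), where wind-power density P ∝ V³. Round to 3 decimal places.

Speed ratio: V_B/V_A = (z_B/z_A)^α = (100.0/29.0)^0.272 = (3.4483)^0.272 = 1.40032
Power-density ratio: P_B/P_A = (V_B/V_A)³ = (1.40032)³ = 2.74589

2.746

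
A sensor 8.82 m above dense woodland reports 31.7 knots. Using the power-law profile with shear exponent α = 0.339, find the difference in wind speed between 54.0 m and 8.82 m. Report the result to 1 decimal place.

Power law: V₂ = V₁ · (z₂/z₁)^α = 31.7 × (6.1224)^0.339 = 58.5905 knots
ΔV = 58.5905 − 31.7 = 26.8905 knots

26.9 knots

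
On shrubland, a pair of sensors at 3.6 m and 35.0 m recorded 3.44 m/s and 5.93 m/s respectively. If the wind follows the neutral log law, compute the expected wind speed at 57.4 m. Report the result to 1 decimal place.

Log law: V ∝ ln(z/z₀). From the pair, with r = V₁/V₂ = 0.58010,
ln z₀ = (ln z₁ − r·ln z₂)/(1 − r) = (1.2809 − 0.58010×3.5553)/0.41990 = -1.8612 → z₀ = 0.1555 m
V₃ = V₁ · ln(z₃/z₀)/ln(z₁/z₀) = 3.44 × 5.9113/3.1422 = 6.4716 m/s

6.5 m/s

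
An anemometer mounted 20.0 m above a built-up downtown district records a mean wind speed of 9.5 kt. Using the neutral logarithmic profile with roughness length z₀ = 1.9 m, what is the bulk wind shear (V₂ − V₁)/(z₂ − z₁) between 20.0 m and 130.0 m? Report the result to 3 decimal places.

Log law: V₂ = V₁ · ln(z₂/z₀)/ln(z₁/z₀) = 9.5 × 4.2257/2.3539 = 17.0544 kt
ΔV/Δz = (17.0544 − 9.5)/(130.0 − 20.0) = 7.5544/110.0000 = 0.06868 kt/m

0.069 kt/m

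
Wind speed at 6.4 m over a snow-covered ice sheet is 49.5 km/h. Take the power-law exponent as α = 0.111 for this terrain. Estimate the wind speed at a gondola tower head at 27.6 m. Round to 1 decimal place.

Power-law profile: V₂ = V₁ · (z₂/z₁)^α
V₂ = 49.5 × (27.6/6.4)^0.111 = 49.5 × (4.3125)^0.111
    = 49.5 × 1.1761 = 58.2184 km/h

58.2 km/h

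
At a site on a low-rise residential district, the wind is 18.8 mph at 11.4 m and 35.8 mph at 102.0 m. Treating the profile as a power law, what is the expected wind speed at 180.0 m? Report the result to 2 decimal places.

42.30 mph

First find α: α = ln(V₂/V₁)/ln(z₂/z₁) = ln(35.8/18.8)/ln(102.0/11.4) = 0.64409/2.19136 = 0.2939
Extrapolate from 102.0 m to 180.0 m: V₃ = 35.8 × (180.0/102.0)^0.2939 = 35.8 × 1.1817 = 42.3044 mph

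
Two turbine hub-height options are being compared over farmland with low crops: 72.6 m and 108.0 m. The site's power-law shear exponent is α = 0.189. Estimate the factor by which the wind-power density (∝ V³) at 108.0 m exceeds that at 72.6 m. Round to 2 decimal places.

1.25

Speed ratio: V_B/V_A = (z_B/z_A)^α = (108.0/72.6)^0.189 = (1.4876)^0.189 = 1.07795
Power-density ratio: P_B/P_A = (V_B/V_A)³ = (1.07795)³ = 1.25256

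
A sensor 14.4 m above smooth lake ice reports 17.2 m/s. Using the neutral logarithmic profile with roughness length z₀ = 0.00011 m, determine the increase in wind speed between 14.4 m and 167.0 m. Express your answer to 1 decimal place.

Log law: V₂ = V₁ · ln(z₂/z₀)/ln(z₁/z₀) = 17.2 × 14.2330/11.7823 = 20.7777 m/s
ΔV = 20.7777 − 17.2 = 3.5777 m/s

3.6 m/s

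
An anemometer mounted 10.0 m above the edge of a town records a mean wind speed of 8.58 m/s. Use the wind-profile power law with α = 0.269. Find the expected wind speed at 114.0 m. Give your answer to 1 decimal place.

Power-law profile: V₂ = V₁ · (z₂/z₁)^α
V₂ = 8.58 × (114.0/10.0)^0.269 = 8.58 × (11.4000)^0.269
    = 8.58 × 1.9245 = 16.5118 m/s

16.5 m/s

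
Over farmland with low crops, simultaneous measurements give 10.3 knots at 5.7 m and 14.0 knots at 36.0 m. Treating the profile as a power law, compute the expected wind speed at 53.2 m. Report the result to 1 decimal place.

14.9 knots

First find α: α = ln(V₂/V₁)/ln(z₂/z₁) = ln(14.0/10.3)/ln(36.0/5.7) = 0.30691/1.84305 = 0.1665
Extrapolate from 36.0 m to 53.2 m: V₃ = 14.0 × (53.2/36.0)^0.1665 = 14.0 × 1.0672 = 14.9407 knots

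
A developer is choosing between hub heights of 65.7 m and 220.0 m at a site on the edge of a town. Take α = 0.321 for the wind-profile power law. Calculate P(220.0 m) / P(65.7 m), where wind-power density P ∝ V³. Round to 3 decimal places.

Speed ratio: V_B/V_A = (z_B/z_A)^α = (220.0/65.7)^0.321 = (3.3486)^0.321 = 1.47394
Power-density ratio: P_B/P_A = (V_B/V_A)³ = (1.47394)³ = 3.20212

3.202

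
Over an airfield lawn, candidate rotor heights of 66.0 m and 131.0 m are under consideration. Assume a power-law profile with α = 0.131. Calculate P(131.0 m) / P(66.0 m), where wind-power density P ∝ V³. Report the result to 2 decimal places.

Speed ratio: V_B/V_A = (z_B/z_A)^α = (131.0/66.0)^0.131 = (1.9848)^0.131 = 1.09396
Power-density ratio: P_B/P_A = (V_B/V_A)³ = (1.09396)³ = 1.30920

1.31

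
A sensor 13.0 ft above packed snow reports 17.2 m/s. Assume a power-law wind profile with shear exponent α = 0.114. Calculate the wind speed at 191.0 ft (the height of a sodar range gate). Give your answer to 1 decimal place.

Power-law profile: V₂ = V₁ · (z₂/z₁)^α
V₂ = 17.2 × (191.0/13.0)^0.114 = 17.2 × (14.6923)^0.114
    = 17.2 × 1.3585 = 23.3656 m/s

23.4 m/s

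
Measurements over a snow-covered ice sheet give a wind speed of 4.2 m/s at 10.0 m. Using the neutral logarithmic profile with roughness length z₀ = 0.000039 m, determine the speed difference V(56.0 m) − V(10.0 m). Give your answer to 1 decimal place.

0.6 m/s

Log law: V₂ = V₁ · ln(z₂/z₀)/ln(z₁/z₀) = 4.2 × 14.1773/12.4545 = 4.7810 m/s
ΔV = 4.7810 − 4.2 = 0.5810 m/s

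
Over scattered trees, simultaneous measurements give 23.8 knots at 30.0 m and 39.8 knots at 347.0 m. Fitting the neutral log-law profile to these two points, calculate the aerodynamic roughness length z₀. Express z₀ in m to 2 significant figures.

z₀ ≈ 0.79 m

Log law: V(z) ∝ ln(z/z₀). With r = V₁/V₂ = 23.8/39.8 = 0.59799,
r · ln(z₂/z₀) = ln(z₁/z₀) ⇒ ln z₀ = (ln z₁ − r·ln z₂)/(1 − r)
ln z₀ = (3.40120 − 0.59799×5.84932) / 0.40201 = -0.2404
z₀ = exp(-0.2404) = 0.7863 m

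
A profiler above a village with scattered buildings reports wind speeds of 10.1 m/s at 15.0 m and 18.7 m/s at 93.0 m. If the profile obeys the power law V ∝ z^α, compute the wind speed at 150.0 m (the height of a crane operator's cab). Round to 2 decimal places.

First find α: α = ln(V₂/V₁)/ln(z₂/z₁) = ln(18.7/10.1)/ln(93.0/15.0) = 0.61599/1.82455 = 0.3376
Extrapolate from 93.0 m to 150.0 m: V₃ = 18.7 × (150.0/93.0)^0.3376 = 18.7 × 1.1751 = 21.9752 m/s

21.98 m/s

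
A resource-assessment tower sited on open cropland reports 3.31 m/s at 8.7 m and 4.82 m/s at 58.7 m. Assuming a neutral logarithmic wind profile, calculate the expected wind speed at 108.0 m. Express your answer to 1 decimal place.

5.3 m/s

Log law: V ∝ ln(z/z₀). From the pair, with r = V₁/V₂ = 0.68672,
ln z₀ = (ln z₁ − r·ln z₂)/(1 − r) = (2.1633 − 0.68672×4.0724)/0.31328 = -2.0216 → z₀ = 0.1324 m
V₃ = V₁ · ln(z₃/z₀)/ln(z₁/z₀) = 3.31 × 6.7037/4.1849 = 5.3022 m/s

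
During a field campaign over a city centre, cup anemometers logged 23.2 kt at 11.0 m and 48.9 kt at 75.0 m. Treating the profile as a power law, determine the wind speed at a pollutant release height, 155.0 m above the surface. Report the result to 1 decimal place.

64.8 kt

First find α: α = ln(V₂/V₁)/ln(z₂/z₁) = ln(48.9/23.2)/ln(75.0/11.0) = 0.74563/1.91959 = 0.3884
Extrapolate from 75.0 m to 155.0 m: V₃ = 48.9 × (155.0/75.0)^0.3884 = 48.9 × 1.3257 = 64.8289 kt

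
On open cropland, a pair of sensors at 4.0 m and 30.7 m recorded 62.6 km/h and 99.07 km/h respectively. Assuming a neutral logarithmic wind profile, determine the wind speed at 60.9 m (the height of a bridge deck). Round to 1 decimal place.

111.3 km/h

Log law: V ∝ ln(z/z₀). From the pair, with r = V₁/V₂ = 0.63188,
ln z₀ = (ln z₁ − r·ln z₂)/(1 − r) = (1.3863 − 0.63188×3.4243)/0.36812 = -2.1118 → z₀ = 0.1210 m
V₃ = V₁ · ln(z₃/z₀)/ln(z₁/z₀) = 62.6 × 6.2211/3.4981 = 111.3277 km/h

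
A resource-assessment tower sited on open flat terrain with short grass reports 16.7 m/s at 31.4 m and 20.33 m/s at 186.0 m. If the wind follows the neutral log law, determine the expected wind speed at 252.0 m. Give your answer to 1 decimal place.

Log law: V ∝ ln(z/z₀). From the pair, with r = V₁/V₂ = 0.82145,
ln z₀ = (ln z₁ − r·ln z₂)/(1 − r) = (3.4468 − 0.82145×5.2257)/0.17855 = -4.7373 → z₀ = 0.008762 m
V₃ = V₁ · ln(z₃/z₀)/ln(z₁/z₀) = 16.7 × 10.2667/8.1841 = 20.9497 m/s

20.9 m/s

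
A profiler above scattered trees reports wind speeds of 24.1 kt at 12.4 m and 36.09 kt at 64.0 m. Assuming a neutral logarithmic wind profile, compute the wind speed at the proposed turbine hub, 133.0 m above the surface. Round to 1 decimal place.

Log law: V ∝ ln(z/z₀). From the pair, with r = V₁/V₂ = 0.66778,
ln z₀ = (ln z₁ − r·ln z₂)/(1 − r) = (2.5177 − 0.66778×4.1589)/0.33222 = -0.7811 → z₀ = 0.4579 m
V₃ = V₁ · ln(z₃/z₀)/ln(z₁/z₀) = 24.1 × 5.6715/3.2988 = 41.4339 kt

41.4 kt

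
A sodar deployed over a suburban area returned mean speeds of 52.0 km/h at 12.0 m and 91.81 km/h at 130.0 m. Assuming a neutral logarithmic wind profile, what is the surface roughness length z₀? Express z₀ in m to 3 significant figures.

Log law: V(z) ∝ ln(z/z₀). With r = V₁/V₂ = 52.0/91.81 = 0.56639,
r · ln(z₂/z₀) = ln(z₁/z₀) ⇒ ln z₀ = (ln z₁ − r·ln z₂)/(1 − r)
ln z₀ = (2.48491 − 0.56639×4.86753) / 0.43361 = -0.6273
z₀ = exp(-0.6273) = 0.5340 m

z₀ ≈ 0.534 m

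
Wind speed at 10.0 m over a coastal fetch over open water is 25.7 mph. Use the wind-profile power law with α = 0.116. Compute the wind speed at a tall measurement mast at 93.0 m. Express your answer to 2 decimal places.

Power-law profile: V₂ = V₁ · (z₂/z₁)^α
V₂ = 25.7 × (93.0/10.0)^0.116 = 25.7 × (9.3000)^0.116
    = 25.7 × 1.2952 = 33.2872 mph

33.29 mph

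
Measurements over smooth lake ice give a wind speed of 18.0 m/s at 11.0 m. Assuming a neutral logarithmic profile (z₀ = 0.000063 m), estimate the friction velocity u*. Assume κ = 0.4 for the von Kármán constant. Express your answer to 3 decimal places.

u* ≈ 0.597 m/s

Log law: V(z) = (u*/κ) · ln(z/z₀) ⇒ u* = κ · V / ln(z/z₀)
u* = 0.4 × 18.0 / ln(11.0/0.000063) = 0.4 × 18.0 / 12.0703
   = 7.2000 / 12.0703 = 0.5965 m/s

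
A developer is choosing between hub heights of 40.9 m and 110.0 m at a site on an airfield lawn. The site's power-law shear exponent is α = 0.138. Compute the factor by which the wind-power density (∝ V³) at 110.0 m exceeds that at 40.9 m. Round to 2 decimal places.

Speed ratio: V_B/V_A = (z_B/z_A)^α = (110.0/40.9)^0.138 = (2.6895)^0.138 = 1.14629
Power-density ratio: P_B/P_A = (V_B/V_A)³ = (1.14629)³ = 1.50620

1.51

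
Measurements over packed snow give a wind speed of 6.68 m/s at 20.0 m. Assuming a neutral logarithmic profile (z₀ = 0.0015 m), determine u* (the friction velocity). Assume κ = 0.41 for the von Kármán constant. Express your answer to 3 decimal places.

Log law: V(z) = (u*/κ) · ln(z/z₀) ⇒ u* = κ · V / ln(z/z₀)
u* = 0.41 × 6.68 / ln(20.0/0.0015) = 0.41 × 6.68 / 9.4980
   = 2.7388 / 9.4980 = 0.2884 m/s

u* ≈ 0.288 m/s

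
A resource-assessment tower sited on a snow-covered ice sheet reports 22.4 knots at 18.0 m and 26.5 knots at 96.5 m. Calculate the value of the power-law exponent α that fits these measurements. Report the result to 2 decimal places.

Power law: V₂/V₁ = (z₂/z₁)^α ⇒ α = ln(V₂/V₁) / ln(z₂/z₁)
α = ln(26.5/22.4) / ln(96.5/18.0) = ln(1.1830) / ln(5.3611)
  = 0.16808 / 1.67917 = 0.10010

α ≈ 0.10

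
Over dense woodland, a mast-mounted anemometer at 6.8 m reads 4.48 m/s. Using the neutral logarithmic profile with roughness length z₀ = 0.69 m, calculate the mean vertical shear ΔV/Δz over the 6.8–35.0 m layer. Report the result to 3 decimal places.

0.114 m/s/m

Log law: V₂ = V₁ · ln(z₂/z₀)/ln(z₁/z₀) = 4.48 × 3.9264/2.2880 = 7.6881 m/s
ΔV/Δz = (7.6881 − 4.48)/(35.0 − 6.8) = 3.2081/28.2000 = 0.11376 m/s/m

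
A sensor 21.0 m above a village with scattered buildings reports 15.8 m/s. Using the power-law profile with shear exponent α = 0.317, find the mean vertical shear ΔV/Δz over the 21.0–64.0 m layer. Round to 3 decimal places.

0.156 m/s/m

Power law: V₂ = V₁ · (z₂/z₁)^α = 15.8 × (3.0476)^0.317 = 22.4943 m/s
ΔV/Δz = (22.4943 − 15.8)/(64.0 − 21.0) = 6.6943/43.0000 = 0.15568 m/s/m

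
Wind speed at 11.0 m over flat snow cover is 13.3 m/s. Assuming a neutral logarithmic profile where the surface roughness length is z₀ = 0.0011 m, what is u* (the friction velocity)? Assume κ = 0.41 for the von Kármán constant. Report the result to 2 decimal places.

Log law: V(z) = (u*/κ) · ln(z/z₀) ⇒ u* = κ · V / ln(z/z₀)
u* = 0.41 × 13.3 / ln(11.0/0.0011) = 0.41 × 13.3 / 9.2103
   = 5.4530 / 9.2103 = 0.5921 m/s

u* ≈ 0.59 m/s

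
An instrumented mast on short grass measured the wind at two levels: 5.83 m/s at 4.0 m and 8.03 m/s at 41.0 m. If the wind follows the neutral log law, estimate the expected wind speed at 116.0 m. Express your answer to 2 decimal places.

9.01 m/s

Log law: V ∝ ln(z/z₀). From the pair, with r = V₁/V₂ = 0.72603,
ln z₀ = (ln z₁ − r·ln z₂)/(1 − r) = (1.3863 − 0.72603×3.7136)/0.27397 = -4.7810 → z₀ = 0.008388 m
V₃ = V₁ · ln(z₃/z₀)/ln(z₁/z₀) = 5.83 × 9.5346/6.1673 = 9.0131 m/s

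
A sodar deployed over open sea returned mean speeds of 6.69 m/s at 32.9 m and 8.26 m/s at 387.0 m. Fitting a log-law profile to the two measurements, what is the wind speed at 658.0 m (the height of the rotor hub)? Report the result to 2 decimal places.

8.60 m/s

Log law: V ∝ ln(z/z₀). From the pair, with r = V₁/V₂ = 0.80993,
ln z₀ = (ln z₁ − r·ln z₂)/(1 − r) = (3.4935 − 0.80993×5.9584)/0.19007 = -7.0100 → z₀ = 0.0009028 m
V₃ = V₁ · ln(z₃/z₀)/ln(z₁/z₀) = 6.69 × 13.4993/10.5035 = 8.5981 m/s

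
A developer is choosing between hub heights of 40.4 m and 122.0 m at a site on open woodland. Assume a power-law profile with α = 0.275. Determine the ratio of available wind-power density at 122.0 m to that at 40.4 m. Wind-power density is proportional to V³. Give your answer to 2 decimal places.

Speed ratio: V_B/V_A = (z_B/z_A)^α = (122.0/40.4)^0.275 = (3.0198)^0.275 = 1.35517
Power-density ratio: P_B/P_A = (V_B/V_A)³ = (1.35517)³ = 2.48876

2.49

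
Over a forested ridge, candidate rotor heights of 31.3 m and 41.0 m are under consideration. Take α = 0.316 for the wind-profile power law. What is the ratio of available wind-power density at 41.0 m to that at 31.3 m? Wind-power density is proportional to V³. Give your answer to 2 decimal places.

Speed ratio: V_B/V_A = (z_B/z_A)^α = (41.0/31.3)^0.316 = (1.3099)^0.316 = 1.08905
Power-density ratio: P_B/P_A = (V_B/V_A)³ = (1.08905)³ = 1.29164

1.29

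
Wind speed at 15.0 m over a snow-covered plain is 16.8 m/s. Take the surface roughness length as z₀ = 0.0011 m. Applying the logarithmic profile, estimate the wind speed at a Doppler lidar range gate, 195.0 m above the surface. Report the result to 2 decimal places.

21.33 m/s

Log law: V(z) ∝ ln(z/z₀), so V₂/V₁ = ln(z₂/z₀) / ln(z₁/z₀).
ln(195.0/0.0011) = 12.0854, ln(15.0/0.0011) = 9.5205
V₂ = 16.8 × 12.0854/9.5205 = 16.8 × 1.2694 = 21.3261 m/s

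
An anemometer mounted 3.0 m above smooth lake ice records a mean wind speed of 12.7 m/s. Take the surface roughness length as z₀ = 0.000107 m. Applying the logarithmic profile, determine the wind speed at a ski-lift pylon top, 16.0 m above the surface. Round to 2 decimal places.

Log law: V(z) ∝ ln(z/z₀), so V₂/V₁ = ln(z₂/z₀) / ln(z₁/z₀).
ln(16.0/0.000107) = 11.9153, ln(3.0/0.000107) = 10.2413
V₂ = 12.7 × 11.9153/10.2413 = 12.7 × 1.1635 = 14.7759 m/s

14.78 m/s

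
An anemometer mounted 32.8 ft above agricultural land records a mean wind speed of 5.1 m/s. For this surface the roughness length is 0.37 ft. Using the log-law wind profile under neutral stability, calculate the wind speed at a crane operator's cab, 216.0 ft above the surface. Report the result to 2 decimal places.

Log law: V(z) ∝ ln(z/z₀), so V₂/V₁ = ln(z₂/z₀) / ln(z₁/z₀).
ln(216.0/0.37) = 6.3695, ln(32.8/0.37) = 4.4847
V₂ = 5.1 × 6.3695/4.4847 = 5.1 × 1.4203 = 7.2435 m/s

7.24 m/s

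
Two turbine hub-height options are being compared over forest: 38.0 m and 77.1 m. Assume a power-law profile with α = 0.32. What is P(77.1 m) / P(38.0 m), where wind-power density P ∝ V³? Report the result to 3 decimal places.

1.972

Speed ratio: V_B/V_A = (z_B/z_A)^α = (77.1/38.0)^0.32 = (2.0289)^0.32 = 1.25408
Power-density ratio: P_B/P_A = (V_B/V_A)³ = (1.25408)³ = 1.97233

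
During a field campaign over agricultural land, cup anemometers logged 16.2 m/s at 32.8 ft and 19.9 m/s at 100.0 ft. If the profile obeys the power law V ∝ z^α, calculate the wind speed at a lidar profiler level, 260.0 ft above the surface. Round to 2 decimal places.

First find α: α = ln(V₂/V₁)/ln(z₂/z₁) = ln(19.9/16.2)/ln(100.0/32.8) = 0.20571/1.11474 = 0.1845
Extrapolate from 100.0 ft to 260.0 ft: V₃ = 19.9 × (260.0/100.0)^0.1845 = 19.9 × 1.1928 = 23.7372 m/s

23.74 m/s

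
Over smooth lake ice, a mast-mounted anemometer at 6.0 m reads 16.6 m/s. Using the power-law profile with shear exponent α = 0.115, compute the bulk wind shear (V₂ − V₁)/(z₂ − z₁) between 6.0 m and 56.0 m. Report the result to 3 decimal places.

Power law: V₂ = V₁ · (z₂/z₁)^α = 16.6 × (9.3333)^0.115 = 21.4616 m/s
ΔV/Δz = (21.4616 − 16.6)/(56.0 − 6.0) = 4.8616/50.0000 = 0.09723 m/s/m

0.097 m/s/m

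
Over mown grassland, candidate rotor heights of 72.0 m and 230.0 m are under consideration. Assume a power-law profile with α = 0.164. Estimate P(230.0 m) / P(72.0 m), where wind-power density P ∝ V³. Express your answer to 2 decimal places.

Speed ratio: V_B/V_A = (z_B/z_A)^α = (230.0/72.0)^0.164 = (3.1944)^0.164 = 1.20982
Power-density ratio: P_B/P_A = (V_B/V_A)³ = (1.20982)³ = 1.77077

1.77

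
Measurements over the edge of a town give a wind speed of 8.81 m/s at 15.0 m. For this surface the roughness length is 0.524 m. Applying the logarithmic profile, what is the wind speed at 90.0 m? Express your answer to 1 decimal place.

13.5 m/s

Log law: V(z) ∝ ln(z/z₀), so V₂/V₁ = ln(z₂/z₀) / ln(z₁/z₀).
ln(90.0/0.524) = 5.1461, ln(15.0/0.524) = 3.3543
V₂ = 8.81 × 5.1461/3.3543 = 8.81 × 1.5342 = 13.5160 m/s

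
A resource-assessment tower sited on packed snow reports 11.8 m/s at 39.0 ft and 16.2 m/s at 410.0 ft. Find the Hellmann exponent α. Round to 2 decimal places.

α ≈ 0.13

Power law: V₂/V₁ = (z₂/z₁)^α ⇒ α = ln(V₂/V₁) / ln(z₂/z₁)
α = ln(16.2/11.8) / ln(410.0/39.0) = ln(1.3729) / ln(10.5128)
  = 0.31691 / 2.35260 = 0.13471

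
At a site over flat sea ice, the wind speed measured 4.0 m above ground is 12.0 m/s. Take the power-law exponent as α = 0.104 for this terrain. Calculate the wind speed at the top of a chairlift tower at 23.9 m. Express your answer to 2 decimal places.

14.45 m/s

Power-law profile: V₂ = V₁ · (z₂/z₁)^α
V₂ = 12.0 × (23.9/4.0)^0.104 = 12.0 × (5.9750)^0.104
    = 12.0 × 1.2043 = 14.4517 m/s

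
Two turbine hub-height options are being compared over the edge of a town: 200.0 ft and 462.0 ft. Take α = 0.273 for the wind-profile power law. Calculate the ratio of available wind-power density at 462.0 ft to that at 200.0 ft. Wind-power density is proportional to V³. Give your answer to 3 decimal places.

Speed ratio: V_B/V_A = (z_B/z_A)^α = (462.0/200.0)^0.273 = (2.3100)^0.273 = 1.25680
Power-density ratio: P_B/P_A = (V_B/V_A)³ = (1.25680)³ = 1.98517

1.985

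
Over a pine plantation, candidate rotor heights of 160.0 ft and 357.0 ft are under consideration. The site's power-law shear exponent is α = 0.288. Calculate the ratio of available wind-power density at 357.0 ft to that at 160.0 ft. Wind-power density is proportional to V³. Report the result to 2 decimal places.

2.00

Speed ratio: V_B/V_A = (z_B/z_A)^α = (357.0/160.0)^0.288 = (2.2313)^0.288 = 1.26003
Power-density ratio: P_B/P_A = (V_B/V_A)³ = (1.26003)³ = 2.00053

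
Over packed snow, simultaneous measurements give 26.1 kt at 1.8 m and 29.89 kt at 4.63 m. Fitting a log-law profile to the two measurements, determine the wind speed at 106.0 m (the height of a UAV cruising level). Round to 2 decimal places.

42.45 kt

Log law: V ∝ ln(z/z₀). From the pair, with r = V₁/V₂ = 0.87320,
ln z₀ = (ln z₁ − r·ln z₂)/(1 − r) = (0.5878 − 0.87320×1.5326)/0.12680 = -5.9184 → z₀ = 0.002689 m
V₃ = V₁ · ln(z₃/z₀)/ln(z₁/z₀) = 26.1 × 10.5819/6.5062 = 42.4497 kt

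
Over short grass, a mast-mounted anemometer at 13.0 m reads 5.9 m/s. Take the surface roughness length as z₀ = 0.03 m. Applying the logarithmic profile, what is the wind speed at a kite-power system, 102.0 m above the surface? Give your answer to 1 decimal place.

7.9 m/s

Log law: V(z) ∝ ln(z/z₀), so V₂/V₁ = ln(z₂/z₀) / ln(z₁/z₀).
ln(102.0/0.03) = 8.1315, ln(13.0/0.03) = 6.0715
V₂ = 5.9 × 8.1315/6.0715 = 5.9 × 1.3393 = 7.9018 m/s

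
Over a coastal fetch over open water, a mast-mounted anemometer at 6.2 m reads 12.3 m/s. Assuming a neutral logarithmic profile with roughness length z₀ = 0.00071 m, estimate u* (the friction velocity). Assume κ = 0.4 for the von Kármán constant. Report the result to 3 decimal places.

Log law: V(z) = (u*/κ) · ln(z/z₀) ⇒ u* = κ · V / ln(z/z₀)
u* = 0.4 × 12.3 / ln(6.2/0.00071) = 0.4 × 12.3 / 9.0748
   = 4.9200 / 9.0748 = 0.5422 m/s

u* ≈ 0.542 m/s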